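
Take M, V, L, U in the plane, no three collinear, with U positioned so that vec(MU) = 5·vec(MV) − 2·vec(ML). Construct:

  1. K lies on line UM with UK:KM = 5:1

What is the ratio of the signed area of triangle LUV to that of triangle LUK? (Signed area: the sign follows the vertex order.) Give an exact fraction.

[LUV]:[LUK] = 12/25

Set M = (0, 0), V = (1, 0), L = (0, 1), U = (5, -2); any affine frame gives the same invariant.
1. K lies on line UM with UK:KM = 5:1 ⇒ K = (5/6, -1/3)
2·[LUV] = -2, 2·[LUK] = -25/6
[LUV]:[LUK] = -2:-25/6 = 12/25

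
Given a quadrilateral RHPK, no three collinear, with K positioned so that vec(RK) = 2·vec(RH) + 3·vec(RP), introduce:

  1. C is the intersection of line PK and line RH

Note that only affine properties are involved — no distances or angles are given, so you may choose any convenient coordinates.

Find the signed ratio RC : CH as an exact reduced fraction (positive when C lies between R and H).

RC:CH = -1/2

Choose coordinates R = (0, 0), H = (1, 0), P = (0, 1), K = (2, 3).
1. C is the intersection of line PK and line RH ⇒ C = (-1, 0)
C = R + t·(H−R) with t = -1, so RC:CH = t:(1−t) = -1:2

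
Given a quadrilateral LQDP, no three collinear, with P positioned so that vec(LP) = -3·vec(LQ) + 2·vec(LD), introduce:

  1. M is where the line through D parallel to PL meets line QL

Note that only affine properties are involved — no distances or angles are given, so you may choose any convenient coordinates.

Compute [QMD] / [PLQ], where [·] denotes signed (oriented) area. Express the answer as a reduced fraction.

[QMD]:[PLQ] = 1/4

Set L = (0, 0), Q = (1, 0), D = (0, 1), P = (-3, 2); any affine frame gives the same invariant.
1. M is where the line through D parallel to PL meets line QL ⇒ M = (3/2, 0)
2·[QMD] = 1/2, 2·[PLQ] = 2
[QMD]:[PLQ] = 1/2:2 = 1/4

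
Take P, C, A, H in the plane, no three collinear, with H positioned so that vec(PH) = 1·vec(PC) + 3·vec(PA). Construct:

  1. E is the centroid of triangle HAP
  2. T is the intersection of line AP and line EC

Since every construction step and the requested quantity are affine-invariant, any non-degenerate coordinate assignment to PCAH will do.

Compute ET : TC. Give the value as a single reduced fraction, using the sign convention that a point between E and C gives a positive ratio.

Work in coordinates with P = (0, 0), C = (1, 0), A = (0, 1), H = (1, 3).
1. E is the centroid of triangle HAP ⇒ E = (1/3, 4/3)
2. T is the intersection of line AP and line EC ⇒ T = (0, 2)
T = E + t·(C−E) with t = -1/2, so ET:TC = t:(1−t) = -1/2:3/2

ET:TC = -1/3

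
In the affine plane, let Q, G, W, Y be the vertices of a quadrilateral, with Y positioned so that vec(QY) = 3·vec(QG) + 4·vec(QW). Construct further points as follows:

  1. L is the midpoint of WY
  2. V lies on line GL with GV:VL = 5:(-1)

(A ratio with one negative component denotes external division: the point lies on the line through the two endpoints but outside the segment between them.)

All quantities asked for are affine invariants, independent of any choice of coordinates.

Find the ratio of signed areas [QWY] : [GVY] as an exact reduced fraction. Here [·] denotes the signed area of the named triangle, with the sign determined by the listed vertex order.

Assign Q = (0, 0), G = (1, 0), W = (0, 1), Y = (3, 4) — the answer is frame-independent, so this choice is without loss of generality.
1. L is the midpoint of WY ⇒ L = (3/2, 5/2)
2. V lies on line GL with GV:VL = 5:(-1) ⇒ V = (13/8, 25/8)
2·[QWY] = -3, 2·[GVY] = -15/4
[QWY]:[GVY] = -3:-15/4 = 4/5

[QWY]:[GVY] = 4/5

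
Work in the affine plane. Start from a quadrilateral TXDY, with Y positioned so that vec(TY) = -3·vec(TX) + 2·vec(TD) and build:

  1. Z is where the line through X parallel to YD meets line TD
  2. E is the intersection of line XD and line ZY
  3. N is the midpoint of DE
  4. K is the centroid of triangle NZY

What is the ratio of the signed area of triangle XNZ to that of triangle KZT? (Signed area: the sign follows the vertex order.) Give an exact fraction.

[XNZ]:[KZT] = -2/3

Set T = (0, 0), X = (1, 0), D = (0, 1), Y = (-3, 2); any affine frame gives the same invariant.
1. Z is where the line through X parallel to YD meets line TD ⇒ Z = (0, 1/3)
2. E is the intersection of line XD and line ZY ⇒ E = (3/2, -1/2)
3. N is the midpoint of DE ⇒ N = (3/4, 1/4)
4. K is the centroid of triangle NZY ⇒ K = (-3/4, 31/36)
2·[XNZ] = 1/6, 2·[KZT] = -1/4
[XNZ]:[KZT] = 1/6:-1/4 = -2/3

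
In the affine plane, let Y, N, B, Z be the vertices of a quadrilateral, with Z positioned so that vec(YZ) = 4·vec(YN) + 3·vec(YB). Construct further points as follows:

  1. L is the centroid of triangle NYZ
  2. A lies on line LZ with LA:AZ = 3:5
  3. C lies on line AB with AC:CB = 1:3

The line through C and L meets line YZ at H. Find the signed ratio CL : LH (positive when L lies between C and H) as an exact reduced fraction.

Choose coordinates Y = (0, 0), N = (1, 0), B = (0, 1), Z = (4, 3).
1. L is the centroid of triangle NYZ ⇒ L = (5/3, 1)
2. A lies on line LZ with LA:AZ = 3:5 ⇒ A = (61/24, 7/4)
3. C lies on line AB with AC:CB = 1:3 ⇒ C = (61/32, 25/16)
line CL meets YZ at H = (268/147, 67/49)
L = C + t·(H−C) with t = 49/17, so CL:LH = 49/17:-32/17

CL:LH = -49/32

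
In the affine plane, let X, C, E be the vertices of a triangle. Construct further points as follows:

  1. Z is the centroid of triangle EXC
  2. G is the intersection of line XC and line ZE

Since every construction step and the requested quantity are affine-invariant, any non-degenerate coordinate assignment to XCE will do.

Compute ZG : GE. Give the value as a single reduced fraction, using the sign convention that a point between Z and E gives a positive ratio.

ZG:GE = -1/3

Choose coordinates X = (0, 0), C = (1, 0), E = (0, 1).
1. Z is the centroid of triangle EXC ⇒ Z = (1/3, 1/3)
2. G is the intersection of line XC and line ZE ⇒ G = (1/2, 0)
G = Z + t·(E−Z) with t = -1/2, so ZG:GE = t:(1−t) = -1/2:3/2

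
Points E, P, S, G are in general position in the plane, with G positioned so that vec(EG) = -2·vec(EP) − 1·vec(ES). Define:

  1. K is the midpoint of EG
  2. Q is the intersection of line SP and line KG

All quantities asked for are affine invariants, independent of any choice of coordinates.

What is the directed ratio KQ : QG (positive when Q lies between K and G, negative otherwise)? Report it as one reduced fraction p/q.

KQ:QG = -5/8

Choose coordinates E = (0, 0), P = (1, 0), S = (0, 1), G = (-2, -1).
1. K is the midpoint of EG ⇒ K = (-1, -1/2)
2. Q is the intersection of line SP and line KG ⇒ Q = (2/3, 1/3)
Q = K + t·(G−K) with t = -5/3, so KQ:QG = t:(1−t) = -5/3:8/3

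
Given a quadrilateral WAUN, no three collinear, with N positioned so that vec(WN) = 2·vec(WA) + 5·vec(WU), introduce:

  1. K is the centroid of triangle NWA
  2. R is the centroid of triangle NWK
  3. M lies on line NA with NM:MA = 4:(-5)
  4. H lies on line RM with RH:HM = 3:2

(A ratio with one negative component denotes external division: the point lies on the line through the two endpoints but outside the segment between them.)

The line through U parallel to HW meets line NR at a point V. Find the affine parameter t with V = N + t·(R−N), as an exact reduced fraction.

t = 142/43

Work in coordinates with W = (0, 0), A = (1, 0), U = (0, 1), N = (2, 5).
1. K is the centroid of triangle NWA ⇒ K = (1, 5/3)
2. R is the centroid of triangle NWK ⇒ R = (1, 20/9)
3. M lies on line NA with NM:MA = 4:(-5) ⇒ M = (6, 25)
4. H lies on line RM with RH:HM = 3:2 ⇒ H = (4, 143/9)
through U parallel to HW: direction (-4, -143/9); meets NR at V = (-56/43, -1615/387)
V = N + t·(R−N) with t = 142/43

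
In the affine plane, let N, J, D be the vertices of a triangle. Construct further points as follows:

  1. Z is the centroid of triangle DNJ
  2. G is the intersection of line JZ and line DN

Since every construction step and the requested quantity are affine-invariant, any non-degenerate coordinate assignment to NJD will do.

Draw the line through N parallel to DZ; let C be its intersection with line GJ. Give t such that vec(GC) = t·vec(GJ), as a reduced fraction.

t = -1/3

Set N = (0, 0), J = (1, 0), D = (0, 1); any affine frame gives the same invariant.
1. Z is the centroid of triangle DNJ ⇒ Z = (1/3, 1/3)
2. G is the intersection of line JZ and line DN ⇒ G = (0, 1/2)
through N parallel to DZ: direction (1/3, -2/3); meets GJ at C = (-1/3, 2/3)
C = G + t·(J−G) with t = -1/3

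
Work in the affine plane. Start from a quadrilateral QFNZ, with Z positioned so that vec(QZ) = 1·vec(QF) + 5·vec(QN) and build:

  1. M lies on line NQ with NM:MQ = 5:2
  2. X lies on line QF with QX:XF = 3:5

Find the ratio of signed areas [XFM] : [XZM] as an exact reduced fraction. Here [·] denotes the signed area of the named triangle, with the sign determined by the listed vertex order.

Set Q = (0, 0), F = (1, 0), N = (0, 1), Z = (1, 5); any affine frame gives the same invariant.
1. M lies on line NQ with NM:MQ = 5:2 ⇒ M = (0, 2/7)
2. X lies on line QF with QX:XF = 3:5 ⇒ X = (3/8, 0)
2·[XFM] = 5/28, 2·[XZM] = 115/56
[XFM]:[XZM] = 5/28:115/56 = 2/23

[XFM]:[XZM] = 2/23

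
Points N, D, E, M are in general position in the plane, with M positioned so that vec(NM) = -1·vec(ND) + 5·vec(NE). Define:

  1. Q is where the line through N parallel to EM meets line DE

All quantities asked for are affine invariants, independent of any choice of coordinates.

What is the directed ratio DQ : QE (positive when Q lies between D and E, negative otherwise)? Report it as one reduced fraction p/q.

DQ:QE = -4

Work in coordinates with N = (0, 0), D = (1, 0), E = (0, 1), M = (-1, 5).
1. Q is where the line through N parallel to EM meets line DE ⇒ Q = (-1/3, 4/3)
Q = D + t·(E−D) with t = 4/3, so DQ:QE = t:(1−t) = 4/3:-1/3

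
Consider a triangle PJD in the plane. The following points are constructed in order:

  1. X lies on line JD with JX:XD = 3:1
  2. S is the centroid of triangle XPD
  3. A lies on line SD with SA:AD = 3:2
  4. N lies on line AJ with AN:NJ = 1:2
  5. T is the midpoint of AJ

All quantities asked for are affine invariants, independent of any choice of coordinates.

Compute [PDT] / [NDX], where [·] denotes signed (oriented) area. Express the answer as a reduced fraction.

Set P = (0, 0), J = (1, 0), D = (0, 1); any affine frame gives the same invariant.
1. X lies on line JD with JX:XD = 3:1 ⇒ X = (1/4, 3/4)
2. S is the centroid of triangle XPD ⇒ S = (1/12, 7/12)
3. A lies on line SD with SA:AD = 3:2 ⇒ A = (1/30, 5/6)
4. N lies on line AJ with AN:NJ = 1:2 ⇒ N = (16/45, 5/9)
5. T is the midpoint of AJ ⇒ T = (31/60, 5/12)
2·[PDT] = -31/60, 2·[NDX] = -1/45
[PDT]:[NDX] = -31/60:-1/45 = 93/4

[PDT]:[NDX] = 93/4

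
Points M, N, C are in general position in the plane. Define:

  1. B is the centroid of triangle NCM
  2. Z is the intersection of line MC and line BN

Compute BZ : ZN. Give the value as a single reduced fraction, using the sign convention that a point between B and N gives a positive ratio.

BZ:ZN = -1/3

Work in coordinates with M = (0, 0), N = (1, 0), C = (0, 1).
1. B is the centroid of triangle NCM ⇒ B = (1/3, 1/3)
2. Z is the intersection of line MC and line BN ⇒ Z = (0, 1/2)
Z = B + t·(N−B) with t = -1/2, so BZ:ZN = t:(1−t) = -1/2:3/2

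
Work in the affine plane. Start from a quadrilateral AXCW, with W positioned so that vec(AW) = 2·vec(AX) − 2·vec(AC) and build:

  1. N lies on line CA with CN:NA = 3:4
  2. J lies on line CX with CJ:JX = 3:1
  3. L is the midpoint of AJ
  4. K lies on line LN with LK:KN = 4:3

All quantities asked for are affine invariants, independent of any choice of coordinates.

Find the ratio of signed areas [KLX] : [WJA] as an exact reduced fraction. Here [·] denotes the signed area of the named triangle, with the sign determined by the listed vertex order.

Choose coordinates A = (0, 0), X = (1, 0), C = (0, 1), W = (2, -2).
1. N lies on line CA with CN:NA = 3:4 ⇒ N = (0, 4/7)
2. J lies on line CX with CJ:JX = 3:1 ⇒ J = (3/4, 1/4)
3. L is the midpoint of AJ ⇒ L = (3/8, 1/8)
4. K lies on line LN with LK:KN = 4:3 ⇒ K = (9/56, 149/392)
2·[KLX] = 13/98, 2·[WJA] = 2
[KLX]:[WJA] = 13/98:2 = 13/196

[KLX]:[WJA] = 13/196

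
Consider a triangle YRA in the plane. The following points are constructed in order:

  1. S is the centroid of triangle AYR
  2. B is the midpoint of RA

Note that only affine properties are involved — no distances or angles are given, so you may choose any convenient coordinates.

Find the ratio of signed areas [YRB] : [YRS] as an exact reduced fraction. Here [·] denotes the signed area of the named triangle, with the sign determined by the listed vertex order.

[YRB]:[YRS] = 3/2

Set Y = (0, 0), R = (1, 0), A = (0, 1); any affine frame gives the same invariant.
1. S is the centroid of triangle AYR ⇒ S = (1/3, 1/3)
2. B is the midpoint of RA ⇒ B = (1/2, 1/2)
2·[YRB] = 1/2, 2·[YRS] = 1/3
[YRB]:[YRS] = 1/2:1/3 = 3/2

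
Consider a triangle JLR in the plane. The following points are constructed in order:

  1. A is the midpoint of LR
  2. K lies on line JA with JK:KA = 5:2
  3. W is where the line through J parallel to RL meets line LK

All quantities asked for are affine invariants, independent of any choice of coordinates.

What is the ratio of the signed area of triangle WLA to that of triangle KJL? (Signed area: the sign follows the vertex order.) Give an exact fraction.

Assign J = (0, 0), L = (1, 0), R = (0, 1) — the answer is frame-independent, so this choice is without loss of generality.
1. A is the midpoint of LR ⇒ A = (1/2, 1/2)
2. K lies on line JA with JK:KA = 5:2 ⇒ K = (5/14, 5/14)
3. W is where the line through J parallel to RL meets line LK ⇒ W = (-5/4, 5/4)
2·[WLA] = 1/2, 2·[KJL] = 5/14
[WLA]:[KJL] = 1/2:5/14 = 7/5

[WLA]:[KJL] = 7/5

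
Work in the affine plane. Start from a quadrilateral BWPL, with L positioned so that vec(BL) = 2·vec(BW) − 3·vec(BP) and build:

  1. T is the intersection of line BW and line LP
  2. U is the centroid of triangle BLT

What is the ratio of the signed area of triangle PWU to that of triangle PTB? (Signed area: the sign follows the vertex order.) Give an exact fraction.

Work in coordinates with B = (0, 0), W = (1, 0), P = (0, 1), L = (2, -3).
1. T is the intersection of line BW and line LP ⇒ T = (1/2, 0)
2. U is the centroid of triangle BLT ⇒ U = (5/6, -1)
2·[PWU] = -7/6, 2·[PTB] = -1/2
[PWU]:[PTB] = -7/6:-1/2 = 7/3

[PWU]:[PTB] = 7/3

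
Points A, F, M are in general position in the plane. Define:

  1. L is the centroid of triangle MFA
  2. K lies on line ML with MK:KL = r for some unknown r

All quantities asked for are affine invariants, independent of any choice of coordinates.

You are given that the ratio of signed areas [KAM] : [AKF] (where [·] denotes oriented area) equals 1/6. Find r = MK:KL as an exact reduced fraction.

Work in coordinates with A = (0, 0), F = (1, 0), M = (0, 1).
1. L is the centroid of triangle MFA ⇒ L = (1/3, 1/3)
2. With MK:KL = r, write λ = r/(r+1) so K = M + λ·(L−M); K is affine-linear in λ
Every point depending on K is an affine combination of K and λ-independent points, so each such coordinate is linear in λ; the λ² term in each signed area is a multiple of (L−M)×(L−M) = 0, so 2·[KAM] and 2·[AKF] are each linear in λ. Evaluating at λ=0 and λ=1:
  2·[KAM] = -1/3·λ,   2·[AKF] = 2/3·λ − 1
So [KAM]:[AKF] = (-1/3·λ) / (2/3·λ − 1). Setting this equal to 1/6:
  -1/3·λ = 1/6·(2/3·λ − 1)  ⇒  λ = 3/8
Then r = λ/(1−λ) = (3/8)/(5/8) = 3/5. Check: with r = 3/5, K = (1/8, 3/4) and [KAM]:[AKF] = 1/6 as required.

r = 3/5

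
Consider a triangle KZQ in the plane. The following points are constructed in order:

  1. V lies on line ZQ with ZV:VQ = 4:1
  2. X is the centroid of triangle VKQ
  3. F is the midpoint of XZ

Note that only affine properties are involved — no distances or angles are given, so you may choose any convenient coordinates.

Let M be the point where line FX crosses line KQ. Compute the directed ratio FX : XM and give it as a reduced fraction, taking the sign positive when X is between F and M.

FX:XM = 7

Work in coordinates with K = (0, 0), Z = (1, 0), Q = (0, 1).
1. V lies on line ZQ with ZV:VQ = 4:1 ⇒ V = (1/5, 4/5)
2. X is the centroid of triangle VKQ ⇒ X = (1/15, 3/5)
3. F is the midpoint of XZ ⇒ F = (8/15, 3/10)
line FX meets KQ at M = (0, 9/14)
X = F + t·(M−F) with t = 7/8, so FX:XM = 7/8:1/8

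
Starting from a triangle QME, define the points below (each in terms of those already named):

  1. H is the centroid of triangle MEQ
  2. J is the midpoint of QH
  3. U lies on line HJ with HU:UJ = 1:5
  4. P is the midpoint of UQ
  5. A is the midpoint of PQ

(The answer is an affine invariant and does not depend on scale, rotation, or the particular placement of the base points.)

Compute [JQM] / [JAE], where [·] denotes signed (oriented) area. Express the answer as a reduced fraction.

Choose coordinates Q = (0, 0), M = (1, 0), E = (0, 1).
1. H is the centroid of triangle MEQ ⇒ H = (1/3, 1/3)
2. J is the midpoint of QH ⇒ J = (1/6, 1/6)
3. U lies on line HJ with HU:UJ = 1:5 ⇒ U = (11/36, 11/36)
4. P is the midpoint of UQ ⇒ P = (11/72, 11/72)
5. A is the midpoint of PQ ⇒ A = (11/144, 11/144)
2·[JQM] = 1/6, 2·[JAE] = -13/144
[JQM]:[JAE] = 1/6:-13/144 = -24/13

[JQM]:[JAE] = -24/13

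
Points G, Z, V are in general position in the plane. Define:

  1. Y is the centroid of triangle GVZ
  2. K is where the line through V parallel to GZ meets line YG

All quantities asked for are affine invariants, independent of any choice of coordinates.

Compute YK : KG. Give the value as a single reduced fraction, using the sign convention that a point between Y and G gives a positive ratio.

Assign G = (0, 0), Z = (1, 0), V = (0, 1) — the answer is frame-independent, so this choice is without loss of generality.
1. Y is the centroid of triangle GVZ ⇒ Y = (1/3, 1/3)
2. K is where the line through V parallel to GZ meets line YG ⇒ K = (1, 1)
K = Y + t·(G−Y) with t = -2, so YK:KG = t:(1−t) = -2:3

YK:KG = -2/3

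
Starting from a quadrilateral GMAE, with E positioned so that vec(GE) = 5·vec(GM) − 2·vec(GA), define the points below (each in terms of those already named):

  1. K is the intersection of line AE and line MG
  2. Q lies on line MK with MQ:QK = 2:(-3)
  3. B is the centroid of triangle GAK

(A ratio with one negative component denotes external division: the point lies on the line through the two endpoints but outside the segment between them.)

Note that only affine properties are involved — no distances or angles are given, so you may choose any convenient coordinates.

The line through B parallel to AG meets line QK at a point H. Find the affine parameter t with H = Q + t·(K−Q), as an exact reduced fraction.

t = 4/9

Work in coordinates with G = (0, 0), M = (1, 0), A = (0, 1), E = (5, -2).
1. K is the intersection of line AE and line MG ⇒ K = (5/3, 0)
2. Q lies on line MK with MQ:QK = 2:(-3) ⇒ Q = (-1/3, 0)
3. B is the centroid of triangle GAK ⇒ B = (5/9, 1/3)
through B parallel to AG: direction (0, -1); meets QK at H = (5/9, 0)
H = Q + t·(K−Q) with t = 4/9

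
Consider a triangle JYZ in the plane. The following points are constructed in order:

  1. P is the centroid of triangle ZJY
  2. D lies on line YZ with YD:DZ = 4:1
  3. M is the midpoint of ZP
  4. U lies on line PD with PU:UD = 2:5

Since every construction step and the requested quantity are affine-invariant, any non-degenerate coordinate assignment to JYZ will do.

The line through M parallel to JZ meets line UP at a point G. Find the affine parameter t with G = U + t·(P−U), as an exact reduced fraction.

t = -27/8

Choose coordinates J = (0, 0), Y = (1, 0), Z = (0, 1).
1. P is the centroid of triangle ZJY ⇒ P = (1/3, 1/3)
2. D lies on line YZ with YD:DZ = 4:1 ⇒ D = (1/5, 4/5)
3. M is the midpoint of ZP ⇒ M = (1/6, 2/3)
4. U lies on line PD with PU:UD = 2:5 ⇒ U = (31/105, 7/15)
through M parallel to JZ: direction (0, 1); meets UP at G = (1/6, 11/12)
G = U + t·(P−U) with t = -27/8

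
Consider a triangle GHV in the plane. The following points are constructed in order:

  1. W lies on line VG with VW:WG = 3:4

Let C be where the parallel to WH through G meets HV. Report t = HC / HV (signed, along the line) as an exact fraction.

t = -4/3

Set G = (0, 0), H = (1, 0), V = (0, 1); any affine frame gives the same invariant.
1. W lies on line VG with VW:WG = 3:4 ⇒ W = (0, 4/7)
through G parallel to WH: direction (1, -4/7); meets HV at C = (7/3, -4/3)
C = H + t·(V−H) with t = -4/3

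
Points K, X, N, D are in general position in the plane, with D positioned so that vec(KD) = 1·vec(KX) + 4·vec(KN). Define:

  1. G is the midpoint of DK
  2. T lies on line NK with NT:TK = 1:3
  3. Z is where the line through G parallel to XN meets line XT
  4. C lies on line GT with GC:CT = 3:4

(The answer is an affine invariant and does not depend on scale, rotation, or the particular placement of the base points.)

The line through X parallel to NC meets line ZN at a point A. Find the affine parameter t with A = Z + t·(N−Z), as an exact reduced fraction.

t = 38/45

Work in coordinates with K = (0, 0), X = (1, 0), N = (0, 1), D = (1, 4).
1. G is the midpoint of DK ⇒ G = (1/2, 2)
2. T lies on line NK with NT:TK = 1:3 ⇒ T = (0, 3/4)
3. Z is where the line through G parallel to XN meets line XT ⇒ Z = (7, -9/2)
4. C lies on line GT with GC:CT = 3:4 ⇒ C = (2/7, 41/28)
through X parallel to NC: direction (2/7, 13/28); meets ZN at A = (49/45, 13/90)
A = Z + t·(N−Z) with t = 38/45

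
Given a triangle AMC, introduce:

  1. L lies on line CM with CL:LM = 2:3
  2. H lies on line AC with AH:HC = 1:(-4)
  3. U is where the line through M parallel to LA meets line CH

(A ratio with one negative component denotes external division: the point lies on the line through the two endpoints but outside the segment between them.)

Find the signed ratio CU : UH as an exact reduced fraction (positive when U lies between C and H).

Choose coordinates A = (0, 0), M = (1, 0), C = (0, 1).
1. L lies on line CM with CL:LM = 2:3 ⇒ L = (2/5, 3/5)
2. H lies on line AC with AH:HC = 1:(-4) ⇒ H = (0, -1/3)
3. U is where the line through M parallel to LA meets line CH ⇒ U = (0, -3/2)
U = C + t·(H−C) with t = 15/8, so CU:UH = t:(1−t) = 15/8:-7/8

CU:UH = -15/7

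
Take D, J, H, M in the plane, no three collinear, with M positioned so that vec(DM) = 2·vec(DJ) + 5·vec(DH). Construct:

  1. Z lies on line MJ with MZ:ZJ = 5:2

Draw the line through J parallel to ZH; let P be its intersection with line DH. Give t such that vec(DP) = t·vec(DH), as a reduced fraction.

t = -1/3

Set D = (0, 0), J = (1, 0), H = (0, 1), M = (2, 5); any affine frame gives the same invariant.
1. Z lies on line MJ with MZ:ZJ = 5:2 ⇒ Z = (9/7, 10/7)
through J parallel to ZH: direction (-9/7, -3/7); meets DH at P = (0, -1/3)
P = D + t·(H−D) with t = -1/3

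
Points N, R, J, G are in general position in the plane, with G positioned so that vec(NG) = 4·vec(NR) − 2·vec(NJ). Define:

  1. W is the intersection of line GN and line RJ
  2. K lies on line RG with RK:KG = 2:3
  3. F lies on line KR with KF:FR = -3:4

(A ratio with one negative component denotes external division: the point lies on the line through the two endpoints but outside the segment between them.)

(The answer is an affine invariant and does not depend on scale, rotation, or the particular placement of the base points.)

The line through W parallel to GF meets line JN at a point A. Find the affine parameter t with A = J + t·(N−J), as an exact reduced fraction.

t = 2/3

Set N = (0, 0), R = (1, 0), J = (0, 1), G = (4, -2); any affine frame gives the same invariant.
1. W is the intersection of line GN and line RJ ⇒ W = (2, -1)
2. K lies on line RG with RK:KG = 2:3 ⇒ K = (11/5, -4/5)
3. F lies on line KR with KF:FR = -3:4 ⇒ F = (29/5, -16/5)
through W parallel to GF: direction (9/5, -6/5); meets JN at A = (0, 1/3)
A = J + t·(N−J) with t = 2/3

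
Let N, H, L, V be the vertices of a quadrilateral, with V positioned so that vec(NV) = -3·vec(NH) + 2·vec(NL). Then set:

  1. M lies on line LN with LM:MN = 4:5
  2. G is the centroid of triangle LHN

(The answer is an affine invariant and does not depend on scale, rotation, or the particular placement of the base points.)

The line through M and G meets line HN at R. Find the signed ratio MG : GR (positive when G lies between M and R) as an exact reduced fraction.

Set N = (0, 0), H = (1, 0), L = (0, 1), V = (-3, 2); any affine frame gives the same invariant.
1. M lies on line LN with LM:MN = 4:5 ⇒ M = (0, 5/9)
2. G is the centroid of triangle LHN ⇒ G = (1/3, 1/3)
line MG meets HN at R = (5/6, 0)
G = M + t·(R−M) with t = 2/5, so MG:GR = 2/5:3/5

MG:GR = 2/3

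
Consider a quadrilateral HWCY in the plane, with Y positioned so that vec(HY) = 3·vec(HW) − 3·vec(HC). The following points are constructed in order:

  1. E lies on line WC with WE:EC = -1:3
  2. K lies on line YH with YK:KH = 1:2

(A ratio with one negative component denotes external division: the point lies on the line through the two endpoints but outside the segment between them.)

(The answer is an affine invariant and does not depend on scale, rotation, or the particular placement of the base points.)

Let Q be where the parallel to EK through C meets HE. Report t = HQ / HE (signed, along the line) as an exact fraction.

t = 1/4

Work in coordinates with H = (0, 0), W = (1, 0), C = (0, 1), Y = (3, -3).
1. E lies on line WC with WE:EC = -1:3 ⇒ E = (3/2, -1/2)
2. K lies on line YH with YK:KH = 1:2 ⇒ K = (2, -2)
through C parallel to EK: direction (1/2, -3/2); meets HE at Q = (3/8, -1/8)
Q = H + t·(E−H) with t = 1/4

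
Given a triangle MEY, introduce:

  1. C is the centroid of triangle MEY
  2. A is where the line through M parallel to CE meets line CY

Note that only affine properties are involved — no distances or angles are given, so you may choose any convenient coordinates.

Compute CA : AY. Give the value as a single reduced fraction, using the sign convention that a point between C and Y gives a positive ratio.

Set M = (0, 0), E = (1, 0), Y = (0, 1); any affine frame gives the same invariant.
1. C is the centroid of triangle MEY ⇒ C = (1/3, 1/3)
2. A is where the line through M parallel to CE meets line CY ⇒ A = (2/3, -1/3)
A = C + t·(Y−C) with t = -1, so CA:AY = t:(1−t) = -1:2

CA:AY = -1/2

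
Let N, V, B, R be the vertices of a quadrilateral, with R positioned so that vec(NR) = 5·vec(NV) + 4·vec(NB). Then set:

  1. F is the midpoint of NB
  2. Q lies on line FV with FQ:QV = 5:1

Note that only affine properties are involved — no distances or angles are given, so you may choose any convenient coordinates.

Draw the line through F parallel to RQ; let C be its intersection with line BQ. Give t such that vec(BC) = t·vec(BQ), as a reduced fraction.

Choose coordinates N = (0, 0), V = (1, 0), B = (0, 1), R = (5, 4).
1. F is the midpoint of NB ⇒ F = (0, 1/2)
2. Q lies on line FV with FQ:QV = 5:1 ⇒ Q = (5/6, 1/12)
through F parallel to RQ: direction (-25/6, -47/12); meets BQ at C = (25/102, 149/204)
C = B + t·(Q−B) with t = 5/17

t = 5/17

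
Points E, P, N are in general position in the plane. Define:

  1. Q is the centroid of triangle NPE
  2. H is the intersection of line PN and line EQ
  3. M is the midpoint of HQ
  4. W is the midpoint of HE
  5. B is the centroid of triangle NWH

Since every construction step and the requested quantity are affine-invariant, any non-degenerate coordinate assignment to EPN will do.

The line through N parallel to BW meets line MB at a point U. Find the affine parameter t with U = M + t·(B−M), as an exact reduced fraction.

Work in coordinates with E = (0, 0), P = (1, 0), N = (0, 1).
1. Q is the centroid of triangle NPE ⇒ Q = (1/3, 1/3)
2. H is the intersection of line PN and line EQ ⇒ H = (1/2, 1/2)
3. M is the midpoint of HQ ⇒ M = (5/12, 5/12)
4. W is the midpoint of HE ⇒ W = (1/4, 1/4)
5. B is the centroid of triangle NWH ⇒ B = (1/4, 7/12)
through N parallel to BW: direction (0, -1/3); meets MB at U = (0, 5/6)
U = M + t·(B−M) with t = 5/2

t = 5/2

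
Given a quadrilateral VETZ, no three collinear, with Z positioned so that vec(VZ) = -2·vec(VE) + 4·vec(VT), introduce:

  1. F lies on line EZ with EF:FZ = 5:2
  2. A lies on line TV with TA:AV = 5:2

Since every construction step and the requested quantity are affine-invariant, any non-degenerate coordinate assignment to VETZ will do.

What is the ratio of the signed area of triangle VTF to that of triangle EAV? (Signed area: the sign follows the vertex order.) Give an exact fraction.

[VTF]:[EAV] = 4

Work in coordinates with V = (0, 0), E = (1, 0), T = (0, 1), Z = (-2, 4).
1. F lies on line EZ with EF:FZ = 5:2 ⇒ F = (-8/7, 20/7)
2. A lies on line TV with TA:AV = 5:2 ⇒ A = (0, 2/7)
2·[VTF] = 8/7, 2·[EAV] = 2/7
[VTF]:[EAV] = 8/7:2/7 = 4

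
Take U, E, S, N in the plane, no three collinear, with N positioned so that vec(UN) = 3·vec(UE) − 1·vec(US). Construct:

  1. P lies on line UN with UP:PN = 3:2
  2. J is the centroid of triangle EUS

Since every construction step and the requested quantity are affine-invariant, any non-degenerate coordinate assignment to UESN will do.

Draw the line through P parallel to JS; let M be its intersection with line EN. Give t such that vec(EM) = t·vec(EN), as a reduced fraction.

Choose coordinates U = (0, 0), E = (1, 0), S = (0, 1), N = (3, -1).
1. P lies on line UN with UP:PN = 3:2 ⇒ P = (9/5, -3/5)
2. J is the centroid of triangle EUS ⇒ J = (1/3, 1/3)
through P parallel to JS: direction (-1/3, 2/3); meets EN at M = (5/3, -1/3)
M = E + t·(N−E) with t = 1/3

t = 1/3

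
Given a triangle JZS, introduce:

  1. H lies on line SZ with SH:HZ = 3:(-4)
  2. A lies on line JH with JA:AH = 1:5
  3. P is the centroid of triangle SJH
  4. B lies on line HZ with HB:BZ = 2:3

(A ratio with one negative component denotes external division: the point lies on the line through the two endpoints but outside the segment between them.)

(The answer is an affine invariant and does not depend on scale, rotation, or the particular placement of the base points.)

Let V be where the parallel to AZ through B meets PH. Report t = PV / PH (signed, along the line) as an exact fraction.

t = 5/13

Assign J = (0, 0), Z = (1, 0), S = (0, 1) — the answer is frame-independent, so this choice is without loss of generality.
1. H lies on line SZ with SH:HZ = 3:(-4) ⇒ H = (-3, 4)
2. A lies on line JH with JA:AH = 1:5 ⇒ A = (-1/2, 2/3)
3. P is the centroid of triangle SJH ⇒ P = (-1, 5/3)
4. B lies on line HZ with HB:BZ = 2:3 ⇒ B = (-7/5, 12/5)
through B parallel to AZ: direction (3/2, -2/3); meets PH at V = (-23/13, 100/39)
V = P + t·(H−P) with t = 5/13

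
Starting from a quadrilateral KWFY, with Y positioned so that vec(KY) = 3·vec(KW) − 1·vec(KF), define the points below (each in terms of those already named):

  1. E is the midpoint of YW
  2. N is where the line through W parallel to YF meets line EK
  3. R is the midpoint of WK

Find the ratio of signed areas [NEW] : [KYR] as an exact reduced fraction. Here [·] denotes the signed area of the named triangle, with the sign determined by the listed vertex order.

Work in coordinates with K = (0, 0), W = (1, 0), F = (0, 1), Y = (3, -1).
1. E is the midpoint of YW ⇒ E = (2, -1/2)
2. N is where the line through W parallel to YF meets line EK ⇒ N = (8/5, -2/5)
3. R is the midpoint of WK ⇒ R = (1/2, 0)
2·[NEW] = 1/10, 2·[KYR] = 1/2
[NEW]:[KYR] = 1/10:1/2 = 1/5

[NEW]:[KYR] = 1/5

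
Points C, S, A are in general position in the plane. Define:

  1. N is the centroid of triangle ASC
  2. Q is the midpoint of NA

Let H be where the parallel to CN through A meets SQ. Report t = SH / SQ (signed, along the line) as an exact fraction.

t = 4/3

Choose coordinates C = (0, 0), S = (1, 0), A = (0, 1).
1. N is the centroid of triangle ASC ⇒ N = (1/3, 1/3)
2. Q is the midpoint of NA ⇒ Q = (1/6, 2/3)
through A parallel to CN: direction (1/3, 1/3); meets SQ at H = (-1/9, 8/9)
H = S + t·(Q−S) with t = 4/3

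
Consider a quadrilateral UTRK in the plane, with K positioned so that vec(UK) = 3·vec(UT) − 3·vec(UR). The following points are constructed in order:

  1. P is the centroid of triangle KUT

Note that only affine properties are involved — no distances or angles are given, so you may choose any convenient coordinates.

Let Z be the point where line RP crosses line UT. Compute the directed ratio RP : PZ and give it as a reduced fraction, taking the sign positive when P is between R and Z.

RP:PZ = -2

Set U = (0, 0), T = (1, 0), R = (0, 1), K = (3, -3); any affine frame gives the same invariant.
1. P is the centroid of triangle KUT ⇒ P = (4/3, -1)
line RP meets UT at Z = (2/3, 0)
P = R + t·(Z−R) with t = 2, so RP:PZ = 2:-1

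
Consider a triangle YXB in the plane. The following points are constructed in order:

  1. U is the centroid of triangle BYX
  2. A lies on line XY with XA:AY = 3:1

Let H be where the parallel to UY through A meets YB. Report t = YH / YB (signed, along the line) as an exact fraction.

t = -1/4

Assign Y = (0, 0), X = (1, 0), B = (0, 1) — the answer is frame-independent, so this choice is without loss of generality.
1. U is the centroid of triangle BYX ⇒ U = (1/3, 1/3)
2. A lies on line XY with XA:AY = 3:1 ⇒ A = (1/4, 0)
through A parallel to UY: direction (-1/3, -1/3); meets YB at H = (0, -1/4)
H = Y + t·(B−Y) with t = -1/4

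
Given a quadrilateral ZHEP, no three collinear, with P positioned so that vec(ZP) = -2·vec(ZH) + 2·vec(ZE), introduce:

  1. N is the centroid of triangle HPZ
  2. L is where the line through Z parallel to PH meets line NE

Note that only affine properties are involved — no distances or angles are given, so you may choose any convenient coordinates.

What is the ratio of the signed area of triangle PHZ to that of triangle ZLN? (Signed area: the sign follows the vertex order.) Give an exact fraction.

Choose coordinates Z = (0, 0), H = (1, 0), E = (0, 1), P = (-2, 2).
1. N is the centroid of triangle HPZ ⇒ N = (-1/3, 2/3)
2. L is where the line through Z parallel to PH meets line NE ⇒ L = (-3/5, 2/5)
2·[PHZ] = -2, 2·[ZLN] = -4/15
[PHZ]:[ZLN] = -2:-4/15 = 15/2

[PHZ]:[ZLN] = 15/2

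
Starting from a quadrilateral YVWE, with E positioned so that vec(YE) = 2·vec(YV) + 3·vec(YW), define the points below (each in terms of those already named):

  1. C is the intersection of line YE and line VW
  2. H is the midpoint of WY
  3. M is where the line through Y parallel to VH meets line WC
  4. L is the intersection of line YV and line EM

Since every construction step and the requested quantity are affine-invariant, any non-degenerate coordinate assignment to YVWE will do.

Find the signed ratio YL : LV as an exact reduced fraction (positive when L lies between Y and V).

YL:LV = -2

Set Y = (0, 0), V = (1, 0), W = (0, 1), E = (2, 3); any affine frame gives the same invariant.
1. C is the intersection of line YE and line VW ⇒ C = (2/5, 3/5)
2. H is the midpoint of WY ⇒ H = (0, 1/2)
3. M is where the line through Y parallel to VH meets line WC ⇒ M = (2, -1)
4. L is the intersection of line YV and line EM ⇒ L = (2, 0)
L = Y + t·(V−Y) with t = 2, so YL:LV = t:(1−t) = 2:-1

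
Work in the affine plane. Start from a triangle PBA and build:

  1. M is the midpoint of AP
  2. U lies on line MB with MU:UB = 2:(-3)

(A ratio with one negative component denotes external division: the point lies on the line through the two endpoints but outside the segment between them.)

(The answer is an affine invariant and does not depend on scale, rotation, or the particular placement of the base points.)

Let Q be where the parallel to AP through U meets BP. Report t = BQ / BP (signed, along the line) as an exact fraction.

Assign P = (0, 0), B = (1, 0), A = (0, 1) — the answer is frame-independent, so this choice is without loss of generality.
1. M is the midpoint of AP ⇒ M = (0, 1/2)
2. U lies on line MB with MU:UB = 2:(-3) ⇒ U = (-2, 3/2)
through U parallel to AP: direction (0, -1); meets BP at Q = (-2, 0)
Q = B + t·(P−B) with t = 3

t = 3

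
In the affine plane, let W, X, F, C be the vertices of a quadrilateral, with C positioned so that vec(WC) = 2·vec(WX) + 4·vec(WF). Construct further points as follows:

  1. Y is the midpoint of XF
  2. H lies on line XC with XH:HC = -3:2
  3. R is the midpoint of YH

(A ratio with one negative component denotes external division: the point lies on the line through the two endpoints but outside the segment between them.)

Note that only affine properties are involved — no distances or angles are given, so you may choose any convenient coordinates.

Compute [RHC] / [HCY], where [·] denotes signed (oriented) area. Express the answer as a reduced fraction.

[RHC]:[HCY] = 1/2

Work in coordinates with W = (0, 0), X = (1, 0), F = (0, 1), C = (2, 4).
1. Y is the midpoint of XF ⇒ Y = (1/2, 1/2)
2. H lies on line XC with XH:HC = -3:2 ⇒ H = (4, 12)
3. R is the midpoint of YH ⇒ R = (9/4, 25/4)
2·[RHC] = -5/2, 2·[HCY] = -5
[RHC]:[HCY] = -5/2:-5 = 1/2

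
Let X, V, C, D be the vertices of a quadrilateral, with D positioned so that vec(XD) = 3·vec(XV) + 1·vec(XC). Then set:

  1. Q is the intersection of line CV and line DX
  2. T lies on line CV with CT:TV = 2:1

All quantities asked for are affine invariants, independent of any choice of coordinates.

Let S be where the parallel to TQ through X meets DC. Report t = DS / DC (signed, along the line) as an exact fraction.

t = 4/3

Choose coordinates X = (0, 0), V = (1, 0), C = (0, 1), D = (3, 1).
1. Q is the intersection of line CV and line DX ⇒ Q = (3/4, 1/4)
2. T lies on line CV with CT:TV = 2:1 ⇒ T = (2/3, 1/3)
through X parallel to TQ: direction (1/12, -1/12); meets DC at S = (-1, 1)
S = D + t·(C−D) with t = 4/3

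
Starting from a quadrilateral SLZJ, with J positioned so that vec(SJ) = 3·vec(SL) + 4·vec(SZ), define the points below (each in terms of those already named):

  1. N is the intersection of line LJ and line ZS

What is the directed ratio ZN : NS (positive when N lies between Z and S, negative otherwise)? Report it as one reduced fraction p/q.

ZN:NS = -3/2

Work in coordinates with S = (0, 0), L = (1, 0), Z = (0, 1), J = (3, 4).
1. N is the intersection of line LJ and line ZS ⇒ N = (0, -2)
N = Z + t·(S−Z) with t = 3, so ZN:NS = t:(1−t) = 3:-2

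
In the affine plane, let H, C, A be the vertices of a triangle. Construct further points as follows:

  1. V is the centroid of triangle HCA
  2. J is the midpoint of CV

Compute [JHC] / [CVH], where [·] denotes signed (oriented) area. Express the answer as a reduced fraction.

Choose coordinates H = (0, 0), C = (1, 0), A = (0, 1).
1. V is the centroid of triangle HCA ⇒ V = (1/3, 1/3)
2. J is the midpoint of CV ⇒ J = (2/3, 1/6)
2·[JHC] = 1/6, 2·[CVH] = 1/3
[JHC]:[CVH] = 1/6:1/3 = 1/2

[JHC]:[CVH] = 1/2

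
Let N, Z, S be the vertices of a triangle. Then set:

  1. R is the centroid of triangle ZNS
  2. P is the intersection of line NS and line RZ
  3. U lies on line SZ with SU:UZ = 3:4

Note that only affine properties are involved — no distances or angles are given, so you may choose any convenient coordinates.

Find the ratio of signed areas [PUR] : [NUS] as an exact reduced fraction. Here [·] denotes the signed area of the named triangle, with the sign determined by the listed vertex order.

Work in coordinates with N = (0, 0), Z = (1, 0), S = (0, 1).
1. R is the centroid of triangle ZNS ⇒ R = (1/3, 1/3)
2. P is the intersection of line NS and line RZ ⇒ P = (0, 1/2)
3. U lies on line SZ with SU:UZ = 3:4 ⇒ U = (3/7, 4/7)
2·[PUR] = -2/21, 2·[NUS] = 3/7
[PUR]:[NUS] = -2/21:3/7 = -2/9

[PUR]:[NUS] = -2/9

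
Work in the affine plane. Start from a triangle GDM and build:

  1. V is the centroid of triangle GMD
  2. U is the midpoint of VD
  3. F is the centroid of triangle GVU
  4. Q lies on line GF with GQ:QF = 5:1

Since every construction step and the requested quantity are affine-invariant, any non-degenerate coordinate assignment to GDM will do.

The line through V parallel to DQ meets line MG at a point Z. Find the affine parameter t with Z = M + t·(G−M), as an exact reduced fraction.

t = 47/78

Set G = (0, 0), D = (1, 0), M = (0, 1); any affine frame gives the same invariant.
1. V is the centroid of triangle GMD ⇒ V = (1/3, 1/3)
2. U is the midpoint of VD ⇒ U = (2/3, 1/6)
3. F is the centroid of triangle GVU ⇒ F = (1/3, 1/6)
4. Q lies on line GF with GQ:QF = 5:1 ⇒ Q = (5/18, 5/36)
through V parallel to DQ: direction (-13/18, 5/36); meets MG at Z = (0, 31/78)
Z = M + t·(G−M) with t = 47/78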